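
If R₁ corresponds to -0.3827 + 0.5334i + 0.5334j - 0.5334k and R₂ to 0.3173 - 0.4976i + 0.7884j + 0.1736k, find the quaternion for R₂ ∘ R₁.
-0.1839 - 0.1535i - 0.3053j - 0.9216k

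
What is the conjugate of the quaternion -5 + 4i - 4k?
-5 - 4i + 4k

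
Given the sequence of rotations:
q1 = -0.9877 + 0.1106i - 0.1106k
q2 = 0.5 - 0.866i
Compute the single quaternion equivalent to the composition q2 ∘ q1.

q2 · q1 = -0.3981 + 0.9106i - 0.0958j - 0.0553k
-0.3981 + 0.9106i - 0.0958j - 0.0553k


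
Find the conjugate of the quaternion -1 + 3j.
-1 - 3j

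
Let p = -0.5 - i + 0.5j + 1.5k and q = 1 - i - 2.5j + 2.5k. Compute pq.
-4 + 4.5i + 2.75j + 3.25k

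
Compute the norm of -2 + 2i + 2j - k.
√13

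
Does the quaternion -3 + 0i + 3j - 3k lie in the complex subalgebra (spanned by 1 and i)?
No. The quaternion -3 + 3j - 3k has j-coefficient y = 3 and k-coefficient z = -3, not both zero, so it does not lie in the complex subalgebra spanned by 1 and i.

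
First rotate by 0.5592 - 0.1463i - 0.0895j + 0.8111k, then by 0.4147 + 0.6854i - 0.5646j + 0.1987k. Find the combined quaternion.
0.1205 - 0.1176i - 0.9378j + 0.3035k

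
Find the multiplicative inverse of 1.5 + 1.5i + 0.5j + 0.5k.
0.3 - 0.3i - 0.1j - 0.1k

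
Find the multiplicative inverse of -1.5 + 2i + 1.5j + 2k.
-0.12 - 0.16i - 0.12j - 0.16k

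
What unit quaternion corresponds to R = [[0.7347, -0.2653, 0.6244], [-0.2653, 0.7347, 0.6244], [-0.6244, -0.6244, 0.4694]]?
0.8571 - 0.3642i + 0.3642j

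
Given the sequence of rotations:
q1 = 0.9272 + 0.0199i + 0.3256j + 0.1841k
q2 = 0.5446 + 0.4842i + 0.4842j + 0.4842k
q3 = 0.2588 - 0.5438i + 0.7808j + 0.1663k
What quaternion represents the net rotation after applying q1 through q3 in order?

q2 · q1 = 0.2485 + 0.3913i + 0.5468j + 0.6972k
q3 · q2 · q1 = -0.2658 + 0.4196i + 0.7798j - 0.3811k
-0.2658 + 0.4196i + 0.7798j - 0.3811k


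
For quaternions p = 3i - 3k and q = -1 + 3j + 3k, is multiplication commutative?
No: pq = 9 + 6i - 9j + 12k ≠ 9 - 12i + 9j - 6k = qp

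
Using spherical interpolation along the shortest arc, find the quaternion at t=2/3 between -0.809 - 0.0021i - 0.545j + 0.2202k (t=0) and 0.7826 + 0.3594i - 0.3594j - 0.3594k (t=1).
-0.8958 - 0.2664i + 0.0518j + 0.352k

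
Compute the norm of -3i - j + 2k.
√14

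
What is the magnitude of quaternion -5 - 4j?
√41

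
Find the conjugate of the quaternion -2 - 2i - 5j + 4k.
-2 + 2i + 5j - 4k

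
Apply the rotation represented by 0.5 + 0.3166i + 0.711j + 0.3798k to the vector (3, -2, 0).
(-1.039, 1.468, -3.125)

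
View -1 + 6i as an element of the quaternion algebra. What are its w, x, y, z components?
-1 + 6i + 0j + 0k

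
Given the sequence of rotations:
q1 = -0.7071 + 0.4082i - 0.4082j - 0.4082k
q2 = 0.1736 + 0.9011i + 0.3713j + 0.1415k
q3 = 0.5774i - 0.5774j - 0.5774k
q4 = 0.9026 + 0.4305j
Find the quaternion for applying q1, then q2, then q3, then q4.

q2 · q1 = -0.2813 - 0.6601i + 0.0922j - 0.6903k
q3 · q2 · q1 = 0.0358 + 0.2894i + 0.9421j - 0.1655k
q4 · q3 · q2 · q1 = -0.3733 + 0.19i + 0.8658j - 0.274k
-0.3733 + 0.19i + 0.8658j - 0.274k


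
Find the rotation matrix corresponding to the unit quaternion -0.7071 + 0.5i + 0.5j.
[[0.5, 0.5, -0.7071], [0.5, 0.5, 0.7071], [0.7071, -0.7071, 0]]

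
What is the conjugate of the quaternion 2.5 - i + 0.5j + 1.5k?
2.5 + i - 0.5j - 1.5k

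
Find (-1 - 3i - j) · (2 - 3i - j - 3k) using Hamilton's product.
-12 - 10j + 3k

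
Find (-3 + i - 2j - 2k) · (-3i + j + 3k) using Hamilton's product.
11 + 5i - 14k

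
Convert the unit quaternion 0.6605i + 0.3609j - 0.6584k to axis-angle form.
axis = (0.6605, 0.3609, -0.6584), θ = π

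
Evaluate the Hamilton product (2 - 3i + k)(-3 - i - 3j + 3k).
-12 + 10i + 2j + 12k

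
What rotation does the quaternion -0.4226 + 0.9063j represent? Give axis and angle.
axis = (0, 1, 0), θ = 230°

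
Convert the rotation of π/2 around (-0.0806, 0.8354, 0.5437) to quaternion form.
0.7071 - 0.057i + 0.5907j + 0.3845k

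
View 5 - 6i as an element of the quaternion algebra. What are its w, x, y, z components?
5 - 6i + 0j + 0k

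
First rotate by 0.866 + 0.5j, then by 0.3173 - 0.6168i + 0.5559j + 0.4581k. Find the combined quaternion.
-0.0032 - 0.7632i + 0.6401j + 0.0883k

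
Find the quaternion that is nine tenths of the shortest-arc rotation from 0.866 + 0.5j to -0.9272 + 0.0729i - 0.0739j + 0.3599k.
0.9349 - 0.0663i + 0.12j - 0.3274k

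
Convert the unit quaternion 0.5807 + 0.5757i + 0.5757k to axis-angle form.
axis = (√2/2, 0, √2/2), θ = 109°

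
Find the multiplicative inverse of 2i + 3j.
-0.1538i - 0.2308j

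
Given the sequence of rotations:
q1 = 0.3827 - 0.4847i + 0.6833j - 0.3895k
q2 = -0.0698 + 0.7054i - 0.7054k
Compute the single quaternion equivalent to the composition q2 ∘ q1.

q2 · q1 = 0.0404 + 0.7858i + 0.569j + 0.2392k
0.0404 + 0.7858i + 0.569j + 0.2392k


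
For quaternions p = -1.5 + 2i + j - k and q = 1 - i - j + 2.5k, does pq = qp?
No: pq = 4 + 5i - 1.5j - 5.75k ≠ 4 + 2i + 6.5j - 3.75k = qp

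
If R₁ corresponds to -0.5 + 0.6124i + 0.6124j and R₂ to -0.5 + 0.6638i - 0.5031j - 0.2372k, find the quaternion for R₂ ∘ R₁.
0.1516 - 0.4928i - 0.1999j + 0.8332k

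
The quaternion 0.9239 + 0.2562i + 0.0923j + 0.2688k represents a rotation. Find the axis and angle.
axis = (0.6696, 0.2412, 0.7025), θ = π/4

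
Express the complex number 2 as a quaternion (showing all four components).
2 + 0i + 0j + 0k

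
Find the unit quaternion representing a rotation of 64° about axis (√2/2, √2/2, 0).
0.848 + 0.3747i + 0.3747j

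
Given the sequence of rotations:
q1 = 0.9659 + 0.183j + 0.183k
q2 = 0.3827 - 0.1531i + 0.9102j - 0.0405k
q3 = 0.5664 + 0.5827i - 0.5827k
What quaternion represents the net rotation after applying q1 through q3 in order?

q2 · q1 = 0.2105 + 0.0261i + 0.9772j + 0.0029k
q3 · q2 · q1 = 0.1057 + 0.7069i + 0.5366j + 0.4484k
0.1057 + 0.7069i + 0.5366j + 0.4484k


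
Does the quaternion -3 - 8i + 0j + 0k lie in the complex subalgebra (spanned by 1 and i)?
Yes. The quaternion -3 - 8i has j- and k-coefficients y = z = 0, so it lies in the complex subalgebra spanned by 1 and i.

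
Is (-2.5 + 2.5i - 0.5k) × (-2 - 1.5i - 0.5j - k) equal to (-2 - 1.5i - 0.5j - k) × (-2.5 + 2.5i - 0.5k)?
No: pq = 8.25 - 1.5i + 4.5j + 2.25k ≠ 8.25 - i - 2j + 4.75k = qp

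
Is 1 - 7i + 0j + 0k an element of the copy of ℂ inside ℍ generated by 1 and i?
Yes. The quaternion 1 - 7i has j- and k-coefficients y = z = 0, so it lies in the complex subalgebra spanned by 1 and i.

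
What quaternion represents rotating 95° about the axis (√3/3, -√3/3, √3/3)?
0.6756 + 0.4257i - 0.4257j + 0.4257k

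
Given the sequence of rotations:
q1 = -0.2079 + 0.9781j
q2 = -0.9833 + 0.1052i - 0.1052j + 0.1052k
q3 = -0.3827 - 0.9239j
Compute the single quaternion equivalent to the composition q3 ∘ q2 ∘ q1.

q2 · q1 = 0.3073 - 0.1248i - 0.9399j + 0.081k
q3 · q2 · q1 = -0.986 - 0.0271i + 0.0758j - 0.1463k
-0.986 - 0.0271i + 0.0758j - 0.1463k


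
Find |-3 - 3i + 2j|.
√22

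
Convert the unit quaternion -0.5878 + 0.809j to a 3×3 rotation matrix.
[[-0.309, 0, -0.9511], [0, 1, 0], [0.9511, 0, -0.309]]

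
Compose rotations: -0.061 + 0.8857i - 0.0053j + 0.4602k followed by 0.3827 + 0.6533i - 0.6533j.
-0.6054 - 0.0015i - 0.2628j + 0.7513k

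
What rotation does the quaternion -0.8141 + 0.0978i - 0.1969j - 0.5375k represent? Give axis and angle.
axis = (0.1684, -0.3391, -0.9256), θ = 289°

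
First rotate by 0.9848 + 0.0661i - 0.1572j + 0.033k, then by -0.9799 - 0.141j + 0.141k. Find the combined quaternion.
-0.9918 - 0.0473i + 0.0245j + 0.1158k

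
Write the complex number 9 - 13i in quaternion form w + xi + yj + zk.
9 - 13i + 0j + 0k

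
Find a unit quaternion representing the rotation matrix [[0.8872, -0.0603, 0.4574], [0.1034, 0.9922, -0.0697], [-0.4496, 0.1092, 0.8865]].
0.9703 + 0.0461i + 0.2337j + 0.0422k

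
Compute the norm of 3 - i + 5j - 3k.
√44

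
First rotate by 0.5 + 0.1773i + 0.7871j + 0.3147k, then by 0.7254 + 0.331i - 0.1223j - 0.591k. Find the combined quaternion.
0.5863 + 0.7208i + 0.3009j + 0.215k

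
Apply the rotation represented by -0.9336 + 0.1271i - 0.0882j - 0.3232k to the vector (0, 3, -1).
(-1.96, 1.982, -1.493)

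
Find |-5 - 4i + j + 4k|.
√58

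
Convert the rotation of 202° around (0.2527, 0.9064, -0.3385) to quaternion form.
-0.1908 + 0.2481i + 0.8897j - 0.3323k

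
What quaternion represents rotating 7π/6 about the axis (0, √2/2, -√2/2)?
-0.2588 + 0.683j - 0.683k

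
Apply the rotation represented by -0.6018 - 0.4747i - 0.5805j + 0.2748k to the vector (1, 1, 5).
(3.246, -3.833, -1.33)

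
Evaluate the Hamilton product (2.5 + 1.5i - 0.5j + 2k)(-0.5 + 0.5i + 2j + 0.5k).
-2 - 3.75i + 5.5j + 3.5k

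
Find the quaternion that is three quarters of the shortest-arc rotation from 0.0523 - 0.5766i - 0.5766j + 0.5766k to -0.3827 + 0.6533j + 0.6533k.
0.3712 - 0.218i - 0.8179j - 0.3818k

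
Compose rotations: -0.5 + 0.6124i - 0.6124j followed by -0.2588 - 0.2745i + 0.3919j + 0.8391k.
0.5375 + 0.4926i + 0.4764j - 0.4914k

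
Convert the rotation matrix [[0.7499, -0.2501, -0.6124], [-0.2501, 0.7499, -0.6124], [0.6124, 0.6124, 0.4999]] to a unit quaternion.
0.866 + 0.3536i - 0.3536j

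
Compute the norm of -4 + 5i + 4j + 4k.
√73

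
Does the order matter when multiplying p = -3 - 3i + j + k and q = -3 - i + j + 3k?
Yes: pq = 2 + 14i + 2j - 14k ≠ 2 + 10i - 14j - 10k = qp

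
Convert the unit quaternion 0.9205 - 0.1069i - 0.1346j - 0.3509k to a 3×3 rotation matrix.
[[0.7175, 0.6748, -0.1728], [-0.6172, 0.7309, 0.2913], [0.3228, -0.1023, 0.9409]]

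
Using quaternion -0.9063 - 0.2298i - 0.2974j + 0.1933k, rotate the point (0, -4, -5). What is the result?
(-4.199, -0.621, -4.794)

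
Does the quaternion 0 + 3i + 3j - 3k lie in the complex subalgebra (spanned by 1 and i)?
No. The quaternion 3i + 3j - 3k has j-coefficient y = 3 and k-coefficient z = -3, not both zero, so it does not lie in the complex subalgebra spanned by 1 and i.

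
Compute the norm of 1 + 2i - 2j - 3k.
√18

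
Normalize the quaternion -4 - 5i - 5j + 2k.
-0.4781 - 0.5976i - 0.5976j + 0.239k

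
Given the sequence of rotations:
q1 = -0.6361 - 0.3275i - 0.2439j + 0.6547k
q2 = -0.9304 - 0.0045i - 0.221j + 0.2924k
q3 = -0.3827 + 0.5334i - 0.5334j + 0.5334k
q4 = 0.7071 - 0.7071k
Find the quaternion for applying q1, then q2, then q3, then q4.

q2 · q1 = 0.345 + 0.2342i + 0.2747j - 0.8664k
q3 · q2 · q1 = 0.3517 + 0.41i + 0.2979j + 0.787k
q4 · q3 · q2 · q1 = 0.8052 + 0.5006i - 0.0793j + 0.3078k
0.8052 + 0.5006i - 0.0793j + 0.3078k


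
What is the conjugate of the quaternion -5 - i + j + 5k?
-5 + i - j - 5k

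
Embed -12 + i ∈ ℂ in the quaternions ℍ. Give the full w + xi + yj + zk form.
-12 + i + 0j + 0k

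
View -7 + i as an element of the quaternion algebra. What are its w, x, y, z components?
-7 + i + 0j + 0k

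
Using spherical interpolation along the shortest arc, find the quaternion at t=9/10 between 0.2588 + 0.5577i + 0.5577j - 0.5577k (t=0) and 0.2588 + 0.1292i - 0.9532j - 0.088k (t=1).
-0.2118 - 0.0502i + 0.976j + 0.0112k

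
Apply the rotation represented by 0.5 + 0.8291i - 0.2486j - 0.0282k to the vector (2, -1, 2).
(1.543, -2.135, -1.436)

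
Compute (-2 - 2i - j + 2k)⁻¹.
-0.1538 + 0.1538i + 0.0769j - 0.1538k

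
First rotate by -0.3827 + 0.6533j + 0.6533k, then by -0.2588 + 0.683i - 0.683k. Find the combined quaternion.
0.5452 + 0.1848i - 0.6153j + 0.5385k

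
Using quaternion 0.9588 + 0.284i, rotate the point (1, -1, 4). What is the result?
(1, -3.017, 2.81)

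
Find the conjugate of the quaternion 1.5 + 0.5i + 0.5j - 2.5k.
1.5 - 0.5i - 0.5j + 2.5k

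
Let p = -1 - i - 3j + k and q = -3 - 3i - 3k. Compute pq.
3 + 15i + 3j - 9k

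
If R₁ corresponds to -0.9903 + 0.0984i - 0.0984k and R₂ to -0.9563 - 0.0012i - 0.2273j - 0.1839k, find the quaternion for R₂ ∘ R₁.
0.929 - 0.0705i + 0.2069j + 0.2986k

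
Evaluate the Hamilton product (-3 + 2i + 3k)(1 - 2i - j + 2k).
-5 + 11i - 7j - 5k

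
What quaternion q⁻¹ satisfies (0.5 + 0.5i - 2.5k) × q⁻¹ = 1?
0.0741 - 0.0741i + 0.3704k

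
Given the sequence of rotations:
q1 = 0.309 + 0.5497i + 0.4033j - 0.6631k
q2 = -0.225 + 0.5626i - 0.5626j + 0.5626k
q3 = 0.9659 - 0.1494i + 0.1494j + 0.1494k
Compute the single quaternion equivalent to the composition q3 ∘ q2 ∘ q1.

q2 · q1 = 0.2212 + 0.1963i + 0.4177j + 0.8592k
q3 · q2 · q1 = 0.0522 + 0.2225i + 0.5942j + 0.7712k
0.0522 + 0.2225i + 0.5942j + 0.7712k


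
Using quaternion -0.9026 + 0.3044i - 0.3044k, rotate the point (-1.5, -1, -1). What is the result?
(-0.487, -2.003, 0.013)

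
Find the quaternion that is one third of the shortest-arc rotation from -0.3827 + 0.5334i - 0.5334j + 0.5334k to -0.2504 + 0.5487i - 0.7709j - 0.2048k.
-0.3638 + 0.5806i - 0.6624j + 0.3032k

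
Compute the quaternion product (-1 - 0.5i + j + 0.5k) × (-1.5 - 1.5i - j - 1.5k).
2.5 + 1.25i - 2j + 2.75k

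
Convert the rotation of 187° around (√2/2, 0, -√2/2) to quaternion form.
-0.061 + 0.7058i - 0.7058k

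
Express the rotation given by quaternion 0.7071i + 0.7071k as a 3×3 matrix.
[[0, 0, 1], [0, -1, 0], [1, 0, 0]]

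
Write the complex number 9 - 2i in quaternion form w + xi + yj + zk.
9 - 2i + 0j + 0k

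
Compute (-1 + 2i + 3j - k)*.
-1 - 2i - 3j + k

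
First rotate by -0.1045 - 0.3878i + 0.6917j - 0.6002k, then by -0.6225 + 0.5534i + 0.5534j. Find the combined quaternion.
-0.1031 - 0.1486i - 0.1563j + 0.971k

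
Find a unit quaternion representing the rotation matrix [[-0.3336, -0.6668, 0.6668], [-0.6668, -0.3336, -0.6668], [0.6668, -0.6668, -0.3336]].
0.5774i - 0.5774j + 0.5774k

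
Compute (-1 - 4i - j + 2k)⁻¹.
-0.0455 + 0.1818i + 0.0455j - 0.0909k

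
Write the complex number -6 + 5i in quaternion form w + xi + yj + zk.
-6 + 5i + 0j + 0k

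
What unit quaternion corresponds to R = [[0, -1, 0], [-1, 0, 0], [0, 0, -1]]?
-0.7071i + 0.7071j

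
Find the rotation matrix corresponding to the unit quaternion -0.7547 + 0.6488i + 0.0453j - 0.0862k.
[[0.981, -0.0713, -0.1802], [0.1889, 0.1433, 0.9715], [-0.0435, -0.9871, 0.154]]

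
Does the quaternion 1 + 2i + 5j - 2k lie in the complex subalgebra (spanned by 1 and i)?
No. The quaternion 1 + 2i + 5j - 2k has j-coefficient y = 5 and k-coefficient z = -2, not both zero, so it does not lie in the complex subalgebra spanned by 1 and i.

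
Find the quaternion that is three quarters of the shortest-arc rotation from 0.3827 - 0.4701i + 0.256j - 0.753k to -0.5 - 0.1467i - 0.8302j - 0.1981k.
0.5704 - 0.0336i + 0.8161j - 0.0862k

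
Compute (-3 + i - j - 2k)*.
-3 - i + j + 2k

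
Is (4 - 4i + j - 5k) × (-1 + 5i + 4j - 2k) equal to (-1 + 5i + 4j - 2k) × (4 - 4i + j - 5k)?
No: pq = 2 + 42i - 18j - 24k ≠ 2 + 6i + 48j + 18k = qp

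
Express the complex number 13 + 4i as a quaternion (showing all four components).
13 + 4i + 0j + 0k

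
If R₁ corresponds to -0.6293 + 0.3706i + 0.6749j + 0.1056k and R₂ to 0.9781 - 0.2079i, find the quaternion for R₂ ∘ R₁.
-0.5385 + 0.4933i + 0.6821j - 0.037k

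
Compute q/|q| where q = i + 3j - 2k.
0.2673i + 0.8018j - 0.5345k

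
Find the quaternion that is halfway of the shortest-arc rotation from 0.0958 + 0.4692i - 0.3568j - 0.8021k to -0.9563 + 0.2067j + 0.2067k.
0.6448 + 0.2876i - 0.3454j - 0.6183k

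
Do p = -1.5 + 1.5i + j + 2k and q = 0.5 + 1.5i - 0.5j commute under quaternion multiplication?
No: pq = -2.5 - 0.5i + 4.25j - 1.25k ≠ -2.5 - 2.5i - 1.75j + 3.25k = qp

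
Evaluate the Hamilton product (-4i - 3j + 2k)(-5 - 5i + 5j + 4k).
-13 - 2i + 21j - 45k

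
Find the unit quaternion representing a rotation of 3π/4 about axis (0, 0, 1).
0.3827 + 0.9239k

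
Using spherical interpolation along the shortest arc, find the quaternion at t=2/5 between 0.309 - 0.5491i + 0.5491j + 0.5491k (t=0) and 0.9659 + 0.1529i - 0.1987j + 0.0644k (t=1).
0.764 - 0.3359i + 0.3109j + 0.4547k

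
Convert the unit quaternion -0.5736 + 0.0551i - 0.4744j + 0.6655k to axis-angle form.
axis = (0.0673, -0.5791, 0.8124), θ = 250°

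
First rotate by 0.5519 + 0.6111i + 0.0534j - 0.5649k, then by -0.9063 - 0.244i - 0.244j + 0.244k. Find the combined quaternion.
-0.2002 - 0.5637i - 0.1718j + 0.7827k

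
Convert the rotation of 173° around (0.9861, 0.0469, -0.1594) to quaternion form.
0.061 + 0.9843i + 0.0468j - 0.1591k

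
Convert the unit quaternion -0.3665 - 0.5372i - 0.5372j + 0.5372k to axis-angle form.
axis = (-√3/3, -√3/3, √3/3), θ = 223°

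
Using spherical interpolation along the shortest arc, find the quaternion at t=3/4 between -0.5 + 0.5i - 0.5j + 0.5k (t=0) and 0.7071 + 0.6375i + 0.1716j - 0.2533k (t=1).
-0.7777 - 0.383i - 0.3155j + 0.386k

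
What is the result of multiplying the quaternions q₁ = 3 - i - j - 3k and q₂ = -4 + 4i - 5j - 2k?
-19 + 3i - 25j + 15k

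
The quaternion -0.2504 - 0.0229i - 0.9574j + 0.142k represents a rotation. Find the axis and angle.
axis = (-0.0237, -0.9889, 0.1467), θ = 209°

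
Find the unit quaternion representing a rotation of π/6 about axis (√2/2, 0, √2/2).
0.9659 + 0.183i + 0.183k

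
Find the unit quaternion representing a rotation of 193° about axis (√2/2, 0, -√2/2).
-0.1132 + 0.7026i - 0.7026k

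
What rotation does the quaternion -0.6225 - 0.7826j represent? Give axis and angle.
axis = (0, -1, 0), θ = 257°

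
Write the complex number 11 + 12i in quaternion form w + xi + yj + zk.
11 + 12i + 0j + 0k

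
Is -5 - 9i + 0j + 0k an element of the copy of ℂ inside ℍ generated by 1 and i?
Yes. The quaternion -5 - 9i has j- and k-coefficients y = z = 0, so it lies in the complex subalgebra spanned by 1 and i.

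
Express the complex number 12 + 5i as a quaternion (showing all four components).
12 + 5i + 0j + 0k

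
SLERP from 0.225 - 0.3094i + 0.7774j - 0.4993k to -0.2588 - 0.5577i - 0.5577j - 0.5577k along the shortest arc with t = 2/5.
0.3277 + 0.0747i + 0.9387j - 0.0763k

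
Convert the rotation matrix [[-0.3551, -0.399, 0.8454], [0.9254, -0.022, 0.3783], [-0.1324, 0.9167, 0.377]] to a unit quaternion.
0.5 + 0.2692i + 0.4889j + 0.6622k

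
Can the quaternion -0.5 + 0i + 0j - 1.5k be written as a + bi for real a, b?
No. The quaternion -0.5 - 1.5k has j-coefficient y = 0 and k-coefficient z = -1.5, not both zero, so it does not lie in the complex subalgebra spanned by 1 and i.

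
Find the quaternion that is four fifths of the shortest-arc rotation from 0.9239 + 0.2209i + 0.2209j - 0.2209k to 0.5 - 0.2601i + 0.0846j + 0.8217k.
0.6995 - 0.1743i + 0.1358j + 0.6796k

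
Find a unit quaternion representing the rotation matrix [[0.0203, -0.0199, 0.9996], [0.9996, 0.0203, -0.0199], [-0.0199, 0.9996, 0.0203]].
0.515 + 0.4949i + 0.4949j + 0.4949k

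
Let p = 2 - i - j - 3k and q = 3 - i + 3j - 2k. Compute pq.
2 + 6i + 4j - 17k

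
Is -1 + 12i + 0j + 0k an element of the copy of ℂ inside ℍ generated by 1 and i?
Yes. The quaternion -1 + 12i has j- and k-coefficients y = z = 0, so it lies in the complex subalgebra spanned by 1 and i.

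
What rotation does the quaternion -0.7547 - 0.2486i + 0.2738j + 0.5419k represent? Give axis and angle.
axis = (-0.3789, 0.4173, 0.826), θ = 278°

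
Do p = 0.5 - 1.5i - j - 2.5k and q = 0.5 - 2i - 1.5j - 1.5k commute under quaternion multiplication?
No: pq = -8 - 4i + 1.5j - 1.75k ≠ -8 + 0.5i - 4j - 2.25k = qp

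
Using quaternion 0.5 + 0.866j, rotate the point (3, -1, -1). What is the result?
(-2.366, -1, -2.098)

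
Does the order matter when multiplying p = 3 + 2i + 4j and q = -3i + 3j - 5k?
Yes: pq = -6 - 29i + 19j + 3k ≠ -6 + 11i - j - 33k = qp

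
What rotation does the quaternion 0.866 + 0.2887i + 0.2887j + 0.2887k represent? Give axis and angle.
axis = (√3/3, √3/3, √3/3), θ = π/3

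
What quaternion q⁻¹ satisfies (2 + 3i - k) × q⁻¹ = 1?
0.1429 - 0.2143i + 0.0714k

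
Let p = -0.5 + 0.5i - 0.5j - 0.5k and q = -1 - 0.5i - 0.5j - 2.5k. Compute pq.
-0.75 + 0.75i + 2.25j + 1.25k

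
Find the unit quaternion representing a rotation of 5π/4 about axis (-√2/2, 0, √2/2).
-0.3827 - 0.6533i + 0.6533k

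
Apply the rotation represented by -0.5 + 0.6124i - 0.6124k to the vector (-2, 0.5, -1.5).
(0.319, -2.393, 0.819)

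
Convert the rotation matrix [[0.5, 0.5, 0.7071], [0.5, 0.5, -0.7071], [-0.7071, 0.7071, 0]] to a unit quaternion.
0.7071 + 0.5i + 0.5j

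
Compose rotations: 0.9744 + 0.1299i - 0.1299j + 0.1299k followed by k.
-0.1299 + 0.1299i + 0.1299j + 0.9744k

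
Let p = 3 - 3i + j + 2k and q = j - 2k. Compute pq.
3 - 4i - 3j - 9k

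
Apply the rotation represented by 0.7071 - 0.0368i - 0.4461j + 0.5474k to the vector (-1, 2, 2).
(-2.828, -0.884, -0.473)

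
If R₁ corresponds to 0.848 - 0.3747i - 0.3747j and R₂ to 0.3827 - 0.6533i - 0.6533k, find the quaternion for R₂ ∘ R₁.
0.0797 - 0.9422i + 0.1014j - 0.3092k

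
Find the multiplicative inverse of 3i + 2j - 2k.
-0.1765i - 0.1176j + 0.1176k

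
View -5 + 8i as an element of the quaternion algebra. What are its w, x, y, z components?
-5 + 8i + 0j + 0k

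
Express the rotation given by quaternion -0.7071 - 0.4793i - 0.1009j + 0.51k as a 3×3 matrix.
[[0.4594, 0.818, -0.3462], [-0.6245, 0.0203, -0.7807], [-0.6316, 0.5749, 0.5202]]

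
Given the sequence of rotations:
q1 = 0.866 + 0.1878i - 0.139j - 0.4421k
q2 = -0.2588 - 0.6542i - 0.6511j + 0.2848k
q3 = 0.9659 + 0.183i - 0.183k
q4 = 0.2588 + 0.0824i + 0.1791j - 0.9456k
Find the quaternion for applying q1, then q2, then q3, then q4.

q2 · q1 = -0.0659 - 0.2877i - 0.7636j + 0.5743k
q3 · q2 · q1 = 0.0941 - 0.4297i - 0.79j + 0.427k
q4 · q3 · q2 · q1 = 0.605 - 0.774i + 0.1835j + 0.0334k
0.605 - 0.774i + 0.1835j + 0.0334k


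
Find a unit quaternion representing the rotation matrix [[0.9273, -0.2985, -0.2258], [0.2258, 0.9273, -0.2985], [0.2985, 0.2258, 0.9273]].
0.9724 + 0.1348i - 0.1348j + 0.1348k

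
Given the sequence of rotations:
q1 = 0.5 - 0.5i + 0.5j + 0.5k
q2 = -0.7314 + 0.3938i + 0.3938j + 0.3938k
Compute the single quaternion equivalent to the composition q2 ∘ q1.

q2 · q1 = -0.5626 + 0.5626i - 0.5626j + 0.225k
-0.5626 + 0.5626i - 0.5626j + 0.225k


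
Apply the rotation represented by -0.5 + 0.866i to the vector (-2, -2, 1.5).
(-2, 2.299, 0.982)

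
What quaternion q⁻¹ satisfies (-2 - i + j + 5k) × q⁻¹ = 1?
-0.0645 + 0.0323i - 0.0323j - 0.1613k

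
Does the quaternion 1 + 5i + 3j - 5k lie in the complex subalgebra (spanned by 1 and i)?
No. The quaternion 1 + 5i + 3j - 5k has j-coefficient y = 3 and k-coefficient z = -5, not both zero, so it does not lie in the complex subalgebra spanned by 1 and i.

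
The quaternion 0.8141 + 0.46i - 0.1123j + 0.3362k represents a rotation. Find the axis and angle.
axis = (0.7921, -0.1934, 0.5789), θ = 71°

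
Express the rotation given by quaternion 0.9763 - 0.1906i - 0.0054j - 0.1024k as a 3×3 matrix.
[[0.979, 0.202, 0.0285], [-0.1979, 0.9064, 0.3733], [0.0496, -0.3711, 0.9273]]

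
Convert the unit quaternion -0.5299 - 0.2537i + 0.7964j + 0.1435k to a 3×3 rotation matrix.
[[-0.3097, -0.252, -0.9168], [-0.5562, 0.8301, -0.0403], [0.7712, 0.4974, -0.3972]]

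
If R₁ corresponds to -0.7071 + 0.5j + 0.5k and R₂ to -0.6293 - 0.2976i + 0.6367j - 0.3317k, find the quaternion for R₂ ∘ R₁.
0.2925 + 0.6946i - 0.6161j - 0.2289k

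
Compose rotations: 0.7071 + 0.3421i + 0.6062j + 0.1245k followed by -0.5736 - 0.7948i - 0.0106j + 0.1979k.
-0.1519 - 0.8795i - 0.1886j - 0.4097k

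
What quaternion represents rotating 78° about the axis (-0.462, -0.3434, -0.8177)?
0.7771 - 0.2907i - 0.2161j - 0.5146k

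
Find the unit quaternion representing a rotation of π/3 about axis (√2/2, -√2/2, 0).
0.866 + 0.3536i - 0.3536j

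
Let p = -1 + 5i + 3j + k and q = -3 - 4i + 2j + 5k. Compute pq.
12 + 2i - 40j + 14k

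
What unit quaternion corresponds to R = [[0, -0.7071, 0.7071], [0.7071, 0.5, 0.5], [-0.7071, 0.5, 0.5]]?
0.7071 + 0.5j + 0.5k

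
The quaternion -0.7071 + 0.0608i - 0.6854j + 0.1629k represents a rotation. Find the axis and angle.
axis = (0.086, -0.9693, 0.2304), θ = 3π/2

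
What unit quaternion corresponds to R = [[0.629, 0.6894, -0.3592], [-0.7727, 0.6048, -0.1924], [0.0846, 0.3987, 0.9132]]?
0.887 + 0.1666i - 0.1251j - 0.4121k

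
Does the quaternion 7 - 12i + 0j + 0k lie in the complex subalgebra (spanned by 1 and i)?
Yes. The quaternion 7 - 12i has j- and k-coefficients y = z = 0, so it lies in the complex subalgebra spanned by 1 and i.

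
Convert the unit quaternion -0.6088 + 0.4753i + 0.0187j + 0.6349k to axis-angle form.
axis = (0.5991, 0.0236, 0.8003), θ = 255°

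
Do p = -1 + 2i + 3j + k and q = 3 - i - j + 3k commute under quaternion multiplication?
No: pq = -1 + 17i + 3j + k ≠ -1 - 3i + 17j - k = qp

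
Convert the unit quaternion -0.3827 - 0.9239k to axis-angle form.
axis = (0, 0, -1), θ = 5π/4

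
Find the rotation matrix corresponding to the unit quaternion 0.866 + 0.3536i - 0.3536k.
[[0.7499, 0.6124, -0.2501], [-0.6124, 0.4999, -0.6124], [-0.2501, 0.6124, 0.7499]]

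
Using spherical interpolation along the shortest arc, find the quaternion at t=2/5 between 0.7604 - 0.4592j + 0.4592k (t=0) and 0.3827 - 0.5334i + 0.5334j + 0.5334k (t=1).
0.746 - 0.2723i - 0.0602j + 0.6048k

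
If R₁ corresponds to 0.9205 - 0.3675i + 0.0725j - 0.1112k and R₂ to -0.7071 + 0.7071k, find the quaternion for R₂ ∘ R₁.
-0.5723 + 0.2086i - 0.3111j + 0.7295k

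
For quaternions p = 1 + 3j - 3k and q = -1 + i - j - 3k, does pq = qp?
No: pq = -7 - 11i - 7j - 3k ≠ -7 + 13i - j + 3k = qp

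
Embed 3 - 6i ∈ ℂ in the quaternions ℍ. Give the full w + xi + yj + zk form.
3 - 6i + 0j + 0k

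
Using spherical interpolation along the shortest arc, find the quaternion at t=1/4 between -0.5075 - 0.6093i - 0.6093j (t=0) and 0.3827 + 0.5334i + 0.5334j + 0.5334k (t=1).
-0.4904 - 0.6082i - 0.6082j - 0.1403k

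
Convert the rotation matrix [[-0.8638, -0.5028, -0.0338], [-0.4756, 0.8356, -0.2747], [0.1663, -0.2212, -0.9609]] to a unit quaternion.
-0.0523 - 0.2557i + 0.9566j - 0.1296k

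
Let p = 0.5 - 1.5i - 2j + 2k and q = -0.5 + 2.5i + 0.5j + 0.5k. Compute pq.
3.5 + 7j + 3.5k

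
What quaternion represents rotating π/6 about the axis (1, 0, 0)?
0.9659 + 0.2588i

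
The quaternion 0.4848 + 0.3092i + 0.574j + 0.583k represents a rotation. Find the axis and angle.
axis = (0.3535, 0.6563, 0.6666), θ = 122°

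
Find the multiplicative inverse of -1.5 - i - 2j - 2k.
-0.1333 + 0.0889i + 0.1778j + 0.1778k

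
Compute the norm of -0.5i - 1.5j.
1.581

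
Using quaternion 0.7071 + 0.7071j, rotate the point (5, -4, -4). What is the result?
(-4, -4, -5)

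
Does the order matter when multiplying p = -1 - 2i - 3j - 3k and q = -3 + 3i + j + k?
Yes: pq = 15 + 3i + j + 15k ≠ 15 + 3i + 15j + k = qp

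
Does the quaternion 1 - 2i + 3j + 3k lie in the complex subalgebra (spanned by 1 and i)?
No. The quaternion 1 - 2i + 3j + 3k has j-coefficient y = 3 and k-coefficient z = 3, not both zero, so it does not lie in the complex subalgebra spanned by 1 and i.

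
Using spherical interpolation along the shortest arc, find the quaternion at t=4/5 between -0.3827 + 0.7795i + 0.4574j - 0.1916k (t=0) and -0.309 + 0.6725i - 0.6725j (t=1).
-0.3718 + 0.7955i - 0.476j - 0.0495k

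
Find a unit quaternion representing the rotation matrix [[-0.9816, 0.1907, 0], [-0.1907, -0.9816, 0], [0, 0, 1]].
-0.0958 + 0.9954k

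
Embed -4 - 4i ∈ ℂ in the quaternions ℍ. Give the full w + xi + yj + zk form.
-4 - 4i + 0j + 0k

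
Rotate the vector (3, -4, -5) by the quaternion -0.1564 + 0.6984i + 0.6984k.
(-5.678, 2.057, 3.678)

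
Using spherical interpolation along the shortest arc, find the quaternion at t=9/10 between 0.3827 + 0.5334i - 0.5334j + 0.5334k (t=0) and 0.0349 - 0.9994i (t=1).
0.0133 + 0.9958i - 0.0638j + 0.0638k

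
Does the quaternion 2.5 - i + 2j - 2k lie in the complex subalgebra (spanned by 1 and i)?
No. The quaternion 2.5 - i + 2j - 2k has j-coefficient y = 2 and k-coefficient z = -2, not both zero, so it does not lie in the complex subalgebra spanned by 1 and i.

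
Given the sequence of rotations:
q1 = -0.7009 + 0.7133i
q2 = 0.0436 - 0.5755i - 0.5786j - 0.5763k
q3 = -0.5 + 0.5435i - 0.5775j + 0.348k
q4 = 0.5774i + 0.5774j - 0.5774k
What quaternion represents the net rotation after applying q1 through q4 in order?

q2 · q1 = 0.3799 + 0.4345i - 0.0055j + 0.8166k
q3 · q2 · q1 = -0.7135 - 0.4804i - 0.5093j - 0.0282k
q4 · q3 · q2 · q1 = 0.5552 - 0.7223i - 0.1183j + 0.3953k
0.5552 - 0.7223i - 0.1183j + 0.3953k


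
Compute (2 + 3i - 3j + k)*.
2 - 3i + 3j - k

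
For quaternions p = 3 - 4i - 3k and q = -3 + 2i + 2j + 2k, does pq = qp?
No: pq = 5 + 24i + 8j + 7k ≠ 5 + 12i + 4j + 23k = qp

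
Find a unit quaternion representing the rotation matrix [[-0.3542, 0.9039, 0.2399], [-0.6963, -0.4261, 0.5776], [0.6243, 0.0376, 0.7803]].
-0.5 + 0.27i + 0.1922j + 0.8001k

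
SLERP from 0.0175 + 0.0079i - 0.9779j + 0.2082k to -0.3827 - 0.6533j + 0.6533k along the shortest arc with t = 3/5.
-0.2345 + 0.0034i - 0.8322j + 0.5024k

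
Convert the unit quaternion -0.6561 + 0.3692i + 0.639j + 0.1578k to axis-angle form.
axis = (0.4892, 0.8467, 0.2091), θ = 262°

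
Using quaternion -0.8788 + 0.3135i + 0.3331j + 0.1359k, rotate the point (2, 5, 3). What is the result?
(2.22, 5.697, 0.784)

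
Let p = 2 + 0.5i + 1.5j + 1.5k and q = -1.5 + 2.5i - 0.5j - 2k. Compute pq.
-0.5 + 2i + 1.5j - 10.25k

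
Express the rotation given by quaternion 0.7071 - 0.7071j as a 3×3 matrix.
[[0, 0, -1], [0, 1, 0], [1, 0, 0]]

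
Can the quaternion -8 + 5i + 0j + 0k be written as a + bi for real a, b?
Yes. The quaternion -8 + 5i has j- and k-coefficients y = z = 0, so it lies in the complex subalgebra spanned by 1 and i.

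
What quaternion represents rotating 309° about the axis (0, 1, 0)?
-0.9026 + 0.4305j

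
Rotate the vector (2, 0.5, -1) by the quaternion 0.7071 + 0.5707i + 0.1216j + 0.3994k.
(0.462, 2.132, 0.701)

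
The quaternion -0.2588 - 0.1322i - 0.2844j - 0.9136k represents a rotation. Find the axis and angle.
axis = (-0.1369, -0.2944, -0.9458), θ = 7π/6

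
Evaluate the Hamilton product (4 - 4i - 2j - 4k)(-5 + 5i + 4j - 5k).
-12 + 66i - 14j - 6k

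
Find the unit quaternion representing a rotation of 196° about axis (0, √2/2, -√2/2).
-0.1392 + 0.7002j - 0.7002k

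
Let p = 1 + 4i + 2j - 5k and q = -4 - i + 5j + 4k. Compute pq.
10 + 16i - 14j + 46k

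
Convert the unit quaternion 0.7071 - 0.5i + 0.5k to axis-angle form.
axis = (-√2/2, 0, √2/2), θ = π/2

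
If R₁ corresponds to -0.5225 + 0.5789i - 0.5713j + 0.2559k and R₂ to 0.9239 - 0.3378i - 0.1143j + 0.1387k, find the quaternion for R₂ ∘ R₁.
-0.388 + 0.7613i - 0.3014j + 0.4231k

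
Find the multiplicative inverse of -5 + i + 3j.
-0.1429 - 0.0286i - 0.0857j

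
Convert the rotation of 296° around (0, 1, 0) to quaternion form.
-0.848 + 0.5299j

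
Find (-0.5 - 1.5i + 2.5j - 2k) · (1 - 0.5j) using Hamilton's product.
0.75 - 2.5i + 2.75j - 1.25k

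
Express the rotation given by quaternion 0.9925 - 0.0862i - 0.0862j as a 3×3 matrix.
[[0.9851, 0.0149, -0.1711], [0.0149, 0.9851, 0.1711], [0.1711, -0.1711, 0.9703]]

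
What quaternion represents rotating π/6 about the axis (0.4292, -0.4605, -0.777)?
0.9659 + 0.1111i - 0.1192j - 0.2011k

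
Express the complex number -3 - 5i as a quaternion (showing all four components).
-3 - 5i + 0j + 0k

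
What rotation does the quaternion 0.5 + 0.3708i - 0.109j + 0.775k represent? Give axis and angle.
axis = (0.4282, -0.1259, 0.8949), θ = 2π/3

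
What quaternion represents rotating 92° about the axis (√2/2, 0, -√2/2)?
0.6947 + 0.5087i - 0.5087k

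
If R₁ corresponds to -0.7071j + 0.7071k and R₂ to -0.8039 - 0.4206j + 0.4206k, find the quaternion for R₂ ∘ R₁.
-0.5948 + 0.5684j - 0.5684k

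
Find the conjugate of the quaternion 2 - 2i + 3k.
2 + 2i - 3k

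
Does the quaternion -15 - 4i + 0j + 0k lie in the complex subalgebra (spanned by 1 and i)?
Yes. The quaternion -15 - 4i has j- and k-coefficients y = z = 0, so it lies in the complex subalgebra spanned by 1 and i.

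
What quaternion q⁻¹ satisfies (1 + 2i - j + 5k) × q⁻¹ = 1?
0.0323 - 0.0645i + 0.0323j - 0.1613k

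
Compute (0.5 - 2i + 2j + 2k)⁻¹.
0.0408 + 0.1633i - 0.1633j - 0.1633k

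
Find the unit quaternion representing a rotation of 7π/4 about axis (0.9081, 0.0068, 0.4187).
-0.9239 + 0.3475i + 0.0026j + 0.1602k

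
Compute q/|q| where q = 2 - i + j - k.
0.7559 - 0.378i + 0.378j - 0.378k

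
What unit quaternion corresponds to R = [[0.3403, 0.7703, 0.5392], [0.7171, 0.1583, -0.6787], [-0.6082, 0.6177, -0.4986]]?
0.5 + 0.6482i + 0.5737j - 0.0266k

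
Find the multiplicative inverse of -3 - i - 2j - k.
-0.2 + 0.0667i + 0.1333j + 0.0667k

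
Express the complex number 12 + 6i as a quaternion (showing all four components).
12 + 6i + 0j + 0k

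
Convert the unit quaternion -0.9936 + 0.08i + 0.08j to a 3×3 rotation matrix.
[[0.9872, 0.0128, -0.159], [0.0128, 0.9872, 0.159], [0.159, -0.159, 0.9744]]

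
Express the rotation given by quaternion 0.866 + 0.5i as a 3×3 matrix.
[[1, 0, 0], [0, 0.5, -0.866], [0, 0.866, 0.5]]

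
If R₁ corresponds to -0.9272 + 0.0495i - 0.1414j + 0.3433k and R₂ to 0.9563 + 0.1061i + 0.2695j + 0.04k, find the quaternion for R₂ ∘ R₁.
-0.8676 + 0.0471i - 0.4195j + 0.2629k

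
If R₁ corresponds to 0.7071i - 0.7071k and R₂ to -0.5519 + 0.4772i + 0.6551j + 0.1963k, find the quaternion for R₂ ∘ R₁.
-0.1986 - 0.8535i + 0.4762j - 0.073k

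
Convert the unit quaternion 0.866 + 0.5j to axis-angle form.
axis = (0, 1, 0), θ = π/3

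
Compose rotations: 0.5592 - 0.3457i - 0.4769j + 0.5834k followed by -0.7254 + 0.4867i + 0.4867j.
-0.0053 + 0.8069i + 0.3342j - 0.4871k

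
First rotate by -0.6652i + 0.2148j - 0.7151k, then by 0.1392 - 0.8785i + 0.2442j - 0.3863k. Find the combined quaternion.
-0.9131 - 0.1842i - 0.3413j - 0.1258k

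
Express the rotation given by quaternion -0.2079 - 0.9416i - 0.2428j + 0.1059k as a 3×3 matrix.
[[0.8597, 0.5013, -0.0985], [0.4132, -0.7957, -0.4429], [-0.3004, 0.3401, -0.8911]]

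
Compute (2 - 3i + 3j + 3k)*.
2 + 3i - 3j - 3k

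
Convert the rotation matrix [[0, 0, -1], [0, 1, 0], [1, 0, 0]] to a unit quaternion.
0.7071 - 0.7071j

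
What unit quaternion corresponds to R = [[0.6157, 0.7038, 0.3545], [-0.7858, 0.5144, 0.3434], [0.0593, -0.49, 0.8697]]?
0.866 - 0.2406i + 0.0852j - 0.43k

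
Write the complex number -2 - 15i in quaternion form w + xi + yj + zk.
-2 - 15i + 0j + 0k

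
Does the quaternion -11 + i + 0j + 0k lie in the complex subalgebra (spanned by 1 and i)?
Yes. The quaternion -11 + i has j- and k-coefficients y = z = 0, so it lies in the complex subalgebra spanned by 1 and i.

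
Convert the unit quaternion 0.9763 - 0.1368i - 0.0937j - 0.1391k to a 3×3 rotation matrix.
[[0.9437, 0.2972, -0.1449], [-0.246, 0.9239, 0.2932], [0.221, -0.241, 0.945]]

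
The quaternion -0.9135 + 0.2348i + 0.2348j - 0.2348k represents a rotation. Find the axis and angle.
axis = (√3/3, √3/3, -√3/3), θ = 312°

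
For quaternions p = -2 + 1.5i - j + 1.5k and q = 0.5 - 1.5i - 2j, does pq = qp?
No: pq = -0.75 + 6.75i + 1.25j - 3.75k ≠ -0.75 + 0.75i + 5.75j + 5.25k = qp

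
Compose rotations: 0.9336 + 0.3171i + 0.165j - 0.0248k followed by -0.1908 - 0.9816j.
-0.0162 - 0.0362i - 0.9479j + 0.316k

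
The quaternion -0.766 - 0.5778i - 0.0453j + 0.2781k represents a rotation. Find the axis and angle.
axis = (-0.8988, -0.0705, 0.4326), θ = 280°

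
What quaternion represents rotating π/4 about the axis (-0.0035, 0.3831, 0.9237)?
0.9239 - 0.0013i + 0.1466j + 0.3535k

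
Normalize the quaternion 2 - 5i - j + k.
0.3592 - 0.898i - 0.1796j + 0.1796k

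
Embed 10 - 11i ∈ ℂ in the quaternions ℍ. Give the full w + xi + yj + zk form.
10 - 11i + 0j + 0k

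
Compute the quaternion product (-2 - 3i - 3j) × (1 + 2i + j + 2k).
7 - 13i + j - k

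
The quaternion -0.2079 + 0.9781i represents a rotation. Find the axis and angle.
axis = (1, 0, 0), θ = 204°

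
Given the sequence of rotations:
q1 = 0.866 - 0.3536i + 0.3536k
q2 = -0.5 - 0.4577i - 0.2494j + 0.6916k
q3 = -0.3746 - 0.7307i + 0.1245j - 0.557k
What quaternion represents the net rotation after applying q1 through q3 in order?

q2 · q1 = -0.8394 - 0.3078i - 0.2987j + 0.3339k
q3 · q2 · q1 = 0.3127 + 0.6038i + 0.4228j + 0.599k
0.3127 + 0.6038i + 0.4228j + 0.599k


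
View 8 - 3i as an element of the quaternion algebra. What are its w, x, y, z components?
8 - 3i + 0j + 0k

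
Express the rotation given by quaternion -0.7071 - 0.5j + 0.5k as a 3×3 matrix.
[[0, 0.7071, 0.7071], [-0.7071, 0.5, -0.5], [-0.7071, -0.5, 0.5]]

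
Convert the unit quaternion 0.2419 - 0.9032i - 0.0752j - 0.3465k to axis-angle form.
axis = (-0.9308, -0.0775, -0.3571), θ = 152°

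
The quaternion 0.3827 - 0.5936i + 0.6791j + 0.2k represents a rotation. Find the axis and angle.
axis = (-0.6425, 0.7351, 0.2165), θ = 3π/4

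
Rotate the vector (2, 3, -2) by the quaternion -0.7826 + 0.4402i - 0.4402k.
(-0.067, 0.675, -4.067)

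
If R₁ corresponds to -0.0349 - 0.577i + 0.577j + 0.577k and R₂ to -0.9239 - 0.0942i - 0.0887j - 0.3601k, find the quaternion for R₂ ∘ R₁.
0.2368 + 0.693i - 0.2679j - 0.6261k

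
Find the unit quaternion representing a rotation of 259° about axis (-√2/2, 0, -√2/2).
-0.6361 - 0.5456i - 0.5456k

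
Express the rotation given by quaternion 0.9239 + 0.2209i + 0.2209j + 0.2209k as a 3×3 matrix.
[[0.8048, -0.3106, 0.5058], [0.5058, 0.8048, -0.3106], [-0.3106, 0.5058, 0.8048]]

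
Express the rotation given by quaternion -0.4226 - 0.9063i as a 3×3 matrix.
[[1, 0, 0], [0, -0.6428, -0.766], [0, 0.766, -0.6428]]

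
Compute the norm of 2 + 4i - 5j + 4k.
√61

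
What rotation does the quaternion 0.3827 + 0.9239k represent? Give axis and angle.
axis = (0, 0, 1), θ = 3π/4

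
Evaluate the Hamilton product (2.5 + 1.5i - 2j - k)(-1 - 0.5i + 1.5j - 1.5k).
-0.25 + 1.75i + 8.5j - 1.5k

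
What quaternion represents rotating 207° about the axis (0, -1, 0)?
-0.2334 - 0.9724j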